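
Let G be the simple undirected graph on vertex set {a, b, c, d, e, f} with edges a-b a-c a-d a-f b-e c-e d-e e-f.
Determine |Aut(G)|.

48

The vertices split by degree into {a, e} (degree 4) and {b, c, d, f} (degree 2); every edge runs between the two parts, so G is the complete bipartite graph K_{2,4}. The parts have unequal sizes, so no automorphism swaps them; each part is permuted independently, giving S_2 × S_4 of order 2!·4! = 48.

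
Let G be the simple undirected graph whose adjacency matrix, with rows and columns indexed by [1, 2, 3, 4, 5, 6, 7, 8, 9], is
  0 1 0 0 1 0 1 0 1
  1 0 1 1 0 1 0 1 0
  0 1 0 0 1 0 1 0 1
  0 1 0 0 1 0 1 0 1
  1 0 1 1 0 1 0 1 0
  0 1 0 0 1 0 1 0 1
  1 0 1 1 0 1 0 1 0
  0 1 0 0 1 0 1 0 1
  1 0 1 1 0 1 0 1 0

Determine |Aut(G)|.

The vertices split by degree into {2, 5, 7, 9} (degree 5) and {1, 3, 4, 6, 8} (degree 4); every edge runs between the two parts, so G is the complete bipartite graph K_{4,5}. Automorphisms preserve the bipartition setwise (since the parts differ in size) and act as S_4 × S_5 within it; |Aut| = 2880.

2880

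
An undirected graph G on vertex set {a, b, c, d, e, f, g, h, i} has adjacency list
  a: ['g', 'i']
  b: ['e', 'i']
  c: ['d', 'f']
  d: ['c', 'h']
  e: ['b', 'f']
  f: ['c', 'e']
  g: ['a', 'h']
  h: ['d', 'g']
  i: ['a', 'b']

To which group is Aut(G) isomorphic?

D_9

Every vertex has degree 2 and the graph is connected, so G is the 9-cycle C_9. The automorphisms of the 9-cycle are exactly the symmetries of a regular 9-gon: the dihedral group D_9, |D_9| = 18.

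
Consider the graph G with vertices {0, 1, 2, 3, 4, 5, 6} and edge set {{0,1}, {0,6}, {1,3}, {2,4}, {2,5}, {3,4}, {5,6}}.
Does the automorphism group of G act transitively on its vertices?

Every vertex has degree 2 and the graph is connected, so G is the 7-cycle C_7. C_7 has 7 rotations and 7 reflections, so Aut(C_7) ≅ D_7 of order 14. Under this action every vertex can be carried to every other, so G is vertex-transitive.

Yes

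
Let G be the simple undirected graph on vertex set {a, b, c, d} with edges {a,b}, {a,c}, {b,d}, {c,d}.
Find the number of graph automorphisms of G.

8

G is 2-regular and bipartite on 2^2 = 4 vertices with girth 4; it is the hypercube graph Q_2. Aut(Q_2) consists of the signed permutations of the 2 coordinate axes: 2! permutations times 2^2 sign flips, so |Aut| = 2^2·2! = 8.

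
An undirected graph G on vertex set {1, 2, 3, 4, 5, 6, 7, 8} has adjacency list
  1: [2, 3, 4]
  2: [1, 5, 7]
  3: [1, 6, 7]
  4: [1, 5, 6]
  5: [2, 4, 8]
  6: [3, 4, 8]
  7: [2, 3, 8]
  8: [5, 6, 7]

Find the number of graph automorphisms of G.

G is 3-regular and bipartite on 2^3 = 8 vertices with girth 4; it is the hypercube graph Q_3. The symmetry group of the 3-cube is the hyperoctahedral group B_3 = Z_2 ≀ S_3, of order 2^3·3! = 48.

48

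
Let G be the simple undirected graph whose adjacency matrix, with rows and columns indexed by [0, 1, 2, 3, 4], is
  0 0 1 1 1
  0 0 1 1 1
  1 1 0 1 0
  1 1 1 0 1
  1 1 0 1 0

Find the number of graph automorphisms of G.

8

Vertex 3 is the unique vertex of degree 4; the remaining 4 vertices each have degree 3 and induce a cycle, so G is the wheel on 5 vertices with hub 3. Every automorphism fixes the hub and acts on the rim 4-cycle, so Aut(G) ≅ Aut(C_4) = D_4 of order 8.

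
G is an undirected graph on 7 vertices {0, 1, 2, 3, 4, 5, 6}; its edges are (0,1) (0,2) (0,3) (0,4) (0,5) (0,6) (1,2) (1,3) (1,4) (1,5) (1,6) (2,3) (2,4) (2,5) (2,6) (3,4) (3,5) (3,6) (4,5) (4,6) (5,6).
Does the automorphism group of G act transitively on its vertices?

All 7 vertices are pairwise adjacent: G = K_7. Any permutation of the 7 vertices preserves K_7, so Aut(K_7) = S_7 of order 7! = 5040. This group acts transitively on the 7 vertices.

Yes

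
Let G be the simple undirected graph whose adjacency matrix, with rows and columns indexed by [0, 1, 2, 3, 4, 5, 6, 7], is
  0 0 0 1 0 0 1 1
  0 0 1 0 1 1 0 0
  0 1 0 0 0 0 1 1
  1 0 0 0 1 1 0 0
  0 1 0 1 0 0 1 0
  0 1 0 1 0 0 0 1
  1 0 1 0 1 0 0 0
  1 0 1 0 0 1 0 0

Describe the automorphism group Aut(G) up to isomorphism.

G is 3-regular and bipartite on 2^3 = 8 vertices with girth 4; it is the hypercube graph Q_3. The symmetry group of the 3-cube is the hyperoctahedral group B_3 = Z_2 ≀ S_3, of order 2^3·3! = 48.

the hyperoctahedral group B_3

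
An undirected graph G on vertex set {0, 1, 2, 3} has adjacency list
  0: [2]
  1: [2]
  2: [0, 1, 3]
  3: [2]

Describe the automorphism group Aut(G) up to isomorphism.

Vertex 2 has degree 3 and every other vertex has degree 1, so G is the star K_{1,3} with centre 2. The 3 leaves are pairwise interchangeable while the centre is fixed, giving Aut(G) = S_3.

the symmetric group on 3 letters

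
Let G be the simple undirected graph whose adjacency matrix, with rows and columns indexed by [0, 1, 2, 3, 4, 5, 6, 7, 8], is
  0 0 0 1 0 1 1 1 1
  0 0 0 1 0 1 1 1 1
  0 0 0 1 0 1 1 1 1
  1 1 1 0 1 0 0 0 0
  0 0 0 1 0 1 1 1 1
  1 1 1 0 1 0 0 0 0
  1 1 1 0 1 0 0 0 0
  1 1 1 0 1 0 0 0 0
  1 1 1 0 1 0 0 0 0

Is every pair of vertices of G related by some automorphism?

Automorphisms preserve degree, but G has vertices of degree 4 and vertices of degree 5; no automorphism maps one to the other, so G is not vertex-transitive.

No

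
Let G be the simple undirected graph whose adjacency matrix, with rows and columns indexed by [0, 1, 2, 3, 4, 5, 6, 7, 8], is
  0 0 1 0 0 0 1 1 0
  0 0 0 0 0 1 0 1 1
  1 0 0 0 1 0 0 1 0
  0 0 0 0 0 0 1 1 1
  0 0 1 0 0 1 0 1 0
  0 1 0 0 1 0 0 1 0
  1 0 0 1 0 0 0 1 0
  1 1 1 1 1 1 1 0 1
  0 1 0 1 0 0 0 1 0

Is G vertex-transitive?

Vertex 7 is the only vertex of degree 8, so every automorphism fixes it; G is not vertex-transitive.

No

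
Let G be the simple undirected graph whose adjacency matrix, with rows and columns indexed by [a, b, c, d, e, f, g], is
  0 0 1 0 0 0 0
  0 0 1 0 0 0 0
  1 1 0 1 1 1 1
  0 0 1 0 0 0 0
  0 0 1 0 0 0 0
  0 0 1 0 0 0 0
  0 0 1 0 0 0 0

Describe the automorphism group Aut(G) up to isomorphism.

S_6

Vertex c has degree 6 and every other vertex has degree 1, so G is the star K_{1,6} with centre c. The 6 leaves are pairwise interchangeable while the centre is fixed, giving Aut(G) = S_6.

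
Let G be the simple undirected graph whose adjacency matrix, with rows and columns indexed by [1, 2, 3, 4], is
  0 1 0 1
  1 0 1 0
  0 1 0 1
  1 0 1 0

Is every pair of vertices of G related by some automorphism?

G is 2-regular and connected on 4 vertices, i.e. the cycle C_4. The automorphisms of the 4-cycle are exactly the symmetries of a regular 4-gon: the dihedral group D_4, |D_4| = 8. This group acts transitively on the 4 vertices.

Yes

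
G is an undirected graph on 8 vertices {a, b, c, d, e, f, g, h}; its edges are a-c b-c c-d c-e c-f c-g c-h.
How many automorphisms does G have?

5040

Vertex c has degree 7 and every other vertex has degree 1, so G is the star K_{1,7} with centre c. Any automorphism fixes the centre and permutes the 7 leaves freely, so Aut(G) ≅ S_7 of order 7! = 5040.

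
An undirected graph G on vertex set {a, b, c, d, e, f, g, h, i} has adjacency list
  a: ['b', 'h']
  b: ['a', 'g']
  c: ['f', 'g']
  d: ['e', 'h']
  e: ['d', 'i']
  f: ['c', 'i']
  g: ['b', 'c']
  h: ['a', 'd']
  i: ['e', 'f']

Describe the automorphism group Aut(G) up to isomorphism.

G is 2-regular and connected on 9 vertices, i.e. the cycle C_9. C_9 has 9 rotations and 9 reflections, so Aut(C_9) ≅ D_9 of order 18.

D_9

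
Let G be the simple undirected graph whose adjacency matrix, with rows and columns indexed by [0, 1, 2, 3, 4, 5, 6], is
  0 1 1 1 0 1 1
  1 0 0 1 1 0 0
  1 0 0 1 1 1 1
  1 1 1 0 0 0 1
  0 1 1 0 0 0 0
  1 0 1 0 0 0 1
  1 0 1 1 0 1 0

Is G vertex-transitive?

Vertex 4 is the only vertex of degree 2, so every automorphism fixes it; G is not vertex-transitive.

No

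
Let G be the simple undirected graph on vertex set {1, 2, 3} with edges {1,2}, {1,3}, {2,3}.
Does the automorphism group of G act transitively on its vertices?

Yes

All 3 vertices are pairwise adjacent: G = K_3. Every bijection on the vertex set is an automorphism of K_3; hence Aut(K_3) ≅ S_3, order 6. This group acts transitively on the 3 vertices.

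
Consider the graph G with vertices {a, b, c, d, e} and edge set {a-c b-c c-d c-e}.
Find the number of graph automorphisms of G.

24

Vertex c has degree 4 and every other vertex has degree 1, so G is the star K_{1,4} with centre c. The 4 leaves are pairwise interchangeable while the centre is fixed, giving Aut(G) = S_4.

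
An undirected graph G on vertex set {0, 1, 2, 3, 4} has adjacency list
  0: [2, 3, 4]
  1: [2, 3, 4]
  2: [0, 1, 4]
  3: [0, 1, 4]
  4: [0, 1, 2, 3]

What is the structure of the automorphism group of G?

Vertex 4 is the unique vertex of degree 4; the remaining 4 vertices each have degree 3 and induce a cycle, so G is the wheel on 5 vertices with hub 4. Every automorphism fixes the hub and acts on the rim 4-cycle, so Aut(G) ≅ Aut(C_4) = D_4 of order 8.

D_4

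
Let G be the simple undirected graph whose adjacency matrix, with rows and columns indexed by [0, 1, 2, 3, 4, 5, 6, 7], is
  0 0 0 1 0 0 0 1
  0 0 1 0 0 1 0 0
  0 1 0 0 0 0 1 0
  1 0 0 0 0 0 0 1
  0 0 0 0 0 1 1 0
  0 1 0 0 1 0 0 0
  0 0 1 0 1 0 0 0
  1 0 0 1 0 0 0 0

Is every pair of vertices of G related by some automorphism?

G has two connected components, {1, 2, 4, 5, 6} and {0, 3, 7}; each is 2-regular, so G = C_5 ⊔ C_3. The orbit of 0 under Aut(G) is {0, 3, 7}, which does not contain 1, so G is not vertex-transitive.

No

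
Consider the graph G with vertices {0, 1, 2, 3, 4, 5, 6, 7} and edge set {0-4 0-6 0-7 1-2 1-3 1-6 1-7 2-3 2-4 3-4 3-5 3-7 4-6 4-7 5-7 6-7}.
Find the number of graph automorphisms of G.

The degree sequence is [3, 4, 3, 5, 5, 2, 4, 6]. Checking the degree-preserving permutations of the vertex set shows that none except the identity preserves every edge, so Aut(G) is trivial.

1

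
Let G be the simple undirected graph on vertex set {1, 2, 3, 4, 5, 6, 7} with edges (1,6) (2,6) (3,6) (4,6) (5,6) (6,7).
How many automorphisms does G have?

720

Vertex 6 has degree 6 and every other vertex has degree 1, so G is the star K_{1,6} with centre 6. Any automorphism fixes the centre and permutes the 6 leaves freely, so Aut(G) ≅ S_6 of order 6! = 720.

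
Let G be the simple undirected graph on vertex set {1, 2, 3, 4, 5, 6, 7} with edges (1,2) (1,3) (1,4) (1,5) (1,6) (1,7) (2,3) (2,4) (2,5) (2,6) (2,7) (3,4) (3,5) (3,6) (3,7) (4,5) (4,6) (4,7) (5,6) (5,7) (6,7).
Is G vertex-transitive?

Every vertex has degree 6, so G is the complete graph K_7. Every bijection on the vertex set is an automorphism of K_7; hence Aut(K_7) ≅ S_7, order 5040. Under this action every vertex can be carried to every other, so G is vertex-transitive.

Yes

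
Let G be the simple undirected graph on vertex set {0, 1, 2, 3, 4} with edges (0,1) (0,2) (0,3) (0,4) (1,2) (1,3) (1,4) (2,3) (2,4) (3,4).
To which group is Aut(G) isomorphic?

S_5

Every vertex has degree 4, so G is the complete graph K_5. Every bijection on the vertex set is an automorphism of K_5; hence Aut(K_5) ≅ S_5, order 120.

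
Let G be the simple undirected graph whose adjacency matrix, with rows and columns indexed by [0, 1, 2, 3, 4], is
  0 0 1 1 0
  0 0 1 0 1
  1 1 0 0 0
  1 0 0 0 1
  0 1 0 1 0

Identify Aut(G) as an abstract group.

Every vertex has degree 2 and the graph is connected, so G is the 5-cycle C_5. The automorphisms of the 5-cycle are exactly the symmetries of a regular 5-gon: the dihedral group D_5, |D_5| = 10.

D_5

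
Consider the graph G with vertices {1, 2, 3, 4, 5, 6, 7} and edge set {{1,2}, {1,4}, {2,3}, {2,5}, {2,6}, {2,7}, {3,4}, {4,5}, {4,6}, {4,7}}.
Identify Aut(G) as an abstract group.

S_5 × S_2

The vertices split by degree into {2, 4} (degree 5) and {1, 3, 5, 6, 7} (degree 2); every edge runs between the two parts, so G is the complete bipartite graph K_{2,5}. Automorphisms preserve the bipartition setwise (since the parts differ in size) and act as S_5 × S_2 within it; |Aut| = 240.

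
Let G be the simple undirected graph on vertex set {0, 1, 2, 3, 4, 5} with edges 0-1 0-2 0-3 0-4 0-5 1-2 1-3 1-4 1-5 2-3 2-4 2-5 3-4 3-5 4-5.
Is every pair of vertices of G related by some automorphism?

Every vertex has degree 5, so G is the complete graph K_6. Every bijection on the vertex set is an automorphism of K_6; hence Aut(K_6) ≅ S_6, order 720. Under this action every vertex can be carried to every other, so G is vertex-transitive.

Yes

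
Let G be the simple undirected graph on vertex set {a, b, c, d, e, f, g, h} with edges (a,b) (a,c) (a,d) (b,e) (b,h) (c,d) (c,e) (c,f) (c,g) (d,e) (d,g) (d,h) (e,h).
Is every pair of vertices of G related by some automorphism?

Vertex e is the only vertex of degree 4, so every automorphism fixes it; G is not vertex-transitive.

No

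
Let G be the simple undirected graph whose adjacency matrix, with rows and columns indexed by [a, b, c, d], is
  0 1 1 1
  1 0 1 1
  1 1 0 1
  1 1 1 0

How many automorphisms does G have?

24

All 4 vertices are pairwise adjacent: G = K_4. Any permutation of the 4 vertices preserves K_4, so Aut(K_4) = S_4 of order 4! = 24.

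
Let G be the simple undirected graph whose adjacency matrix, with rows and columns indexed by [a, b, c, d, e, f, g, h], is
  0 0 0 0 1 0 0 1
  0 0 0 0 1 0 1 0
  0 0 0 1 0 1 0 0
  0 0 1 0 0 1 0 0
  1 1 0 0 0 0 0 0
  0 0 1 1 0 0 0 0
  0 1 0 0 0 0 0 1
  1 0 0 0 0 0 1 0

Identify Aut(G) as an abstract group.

D_5 × D_3

G has two connected components, {a, b, e, g, h} and {c, d, f}; each is 2-regular, so G = C_5 ⊔ C_3. The components are non-isomorphic (different sizes), so Aut(G) = Aut(C_5) × Aut(C_3) = D_5 × D_3 of order 10·6 = 60.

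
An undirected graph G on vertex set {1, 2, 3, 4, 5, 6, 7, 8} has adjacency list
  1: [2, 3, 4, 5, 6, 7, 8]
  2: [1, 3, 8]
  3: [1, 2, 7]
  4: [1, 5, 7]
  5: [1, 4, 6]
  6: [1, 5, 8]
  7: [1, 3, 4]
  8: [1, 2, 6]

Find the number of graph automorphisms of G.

14

Vertex 1 is the unique vertex of degree 7; the remaining 7 vertices each have degree 3 and induce a cycle, so G is the wheel on 8 vertices with hub 1. With the hub fixed, the remaining symmetry is that of the rim cycle C_7, giving the dihedral group D_7.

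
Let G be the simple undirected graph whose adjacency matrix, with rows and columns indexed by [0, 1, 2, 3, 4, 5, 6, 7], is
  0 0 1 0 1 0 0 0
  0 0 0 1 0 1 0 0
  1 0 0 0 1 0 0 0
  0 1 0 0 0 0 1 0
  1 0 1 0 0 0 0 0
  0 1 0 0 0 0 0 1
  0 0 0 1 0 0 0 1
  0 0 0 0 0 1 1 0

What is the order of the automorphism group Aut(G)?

60

G has two connected components, {1, 3, 5, 6, 7} and {0, 2, 4}; each is 2-regular, so G = C_5 ⊔ C_3. The components are non-isomorphic (different sizes), so Aut(G) = Aut(C_3) × Aut(C_5) = D_3 × D_5 of order 6·10 = 60.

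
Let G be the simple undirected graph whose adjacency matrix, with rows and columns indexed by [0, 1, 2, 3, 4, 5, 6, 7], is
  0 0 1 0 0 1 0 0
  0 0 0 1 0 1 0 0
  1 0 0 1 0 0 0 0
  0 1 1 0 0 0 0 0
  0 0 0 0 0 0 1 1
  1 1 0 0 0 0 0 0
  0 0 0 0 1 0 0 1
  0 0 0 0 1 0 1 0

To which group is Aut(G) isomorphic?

G has two connected components, {0, 1, 2, 3, 5} and {4, 6, 7}; each is 2-regular, so G = C_5 ⊔ C_3. No automorphism exchanges components of different sizes, hence Aut(G) is the direct product D_3 × D_5, order 60.

D_3 × D_5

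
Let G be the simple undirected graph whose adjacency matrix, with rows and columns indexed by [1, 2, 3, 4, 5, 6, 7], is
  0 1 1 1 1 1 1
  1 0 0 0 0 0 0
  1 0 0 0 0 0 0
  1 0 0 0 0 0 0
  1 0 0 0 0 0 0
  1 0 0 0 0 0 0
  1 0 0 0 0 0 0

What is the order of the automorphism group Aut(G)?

Vertex 1 has degree 6 and every other vertex has degree 1, so G is the star K_{1,6} with centre 1. The 6 leaves are pairwise interchangeable while the centre is fixed, giving Aut(G) = S_6.

720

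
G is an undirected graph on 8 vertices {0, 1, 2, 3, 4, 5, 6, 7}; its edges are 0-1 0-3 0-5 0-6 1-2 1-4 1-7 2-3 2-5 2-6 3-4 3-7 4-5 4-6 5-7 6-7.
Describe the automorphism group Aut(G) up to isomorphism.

S_4 ≀ Z_2

G is 4-regular and bipartite with parts {1, 3, 5, 6} and {0, 2, 4, 7} (each part is independent and every cross-pair is an edge), so G = K_{4,4}. Aut(K_{4,4}) is the wreath product S_4 ≀ Z_2: permute within each part, then optionally swap the parts; |Aut| = 2·(4!)² = 1152.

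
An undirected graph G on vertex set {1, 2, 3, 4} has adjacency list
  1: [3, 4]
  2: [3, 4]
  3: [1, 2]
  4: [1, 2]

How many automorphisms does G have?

G is 2-regular and bipartite with parts {3, 4} and {1, 2} (each part is independent and every cross-pair is an edge), so G = K_{2,2}. Each part can be permuted independently (S_2 × S_2) and the two equal-size parts can also be swapped, giving (S_2 × S_2) ⋊ Z_2 of order 2·(2!)² = 8.

8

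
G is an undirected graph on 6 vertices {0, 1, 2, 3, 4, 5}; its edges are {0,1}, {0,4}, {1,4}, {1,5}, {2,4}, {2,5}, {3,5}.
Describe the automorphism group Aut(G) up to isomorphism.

1

The degree sequence is [2, 3, 2, 1, 3, 3]. Checking the degree-preserving permutations of the vertex set shows that none except the identity preserves every edge, so Aut(G) is trivial.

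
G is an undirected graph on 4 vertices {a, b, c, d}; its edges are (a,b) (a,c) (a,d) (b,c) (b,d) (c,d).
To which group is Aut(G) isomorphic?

the symmetric group on 4 letters

All 4 vertices are pairwise adjacent: G = K_4. Every bijection on the vertex set is an automorphism of K_4; hence Aut(K_4) ≅ S_4, order 24.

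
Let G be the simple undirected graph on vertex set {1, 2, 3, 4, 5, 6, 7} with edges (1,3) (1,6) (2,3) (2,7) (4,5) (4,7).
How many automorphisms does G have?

2

The degree sequence is [2, 2, 2, 2, 1, 1, 2]; the two degree-1 vertices 5 and 6 are the ends of a path, so G = P_7. A path has exactly one nontrivial symmetry — reversal — giving Aut(G) of order 2.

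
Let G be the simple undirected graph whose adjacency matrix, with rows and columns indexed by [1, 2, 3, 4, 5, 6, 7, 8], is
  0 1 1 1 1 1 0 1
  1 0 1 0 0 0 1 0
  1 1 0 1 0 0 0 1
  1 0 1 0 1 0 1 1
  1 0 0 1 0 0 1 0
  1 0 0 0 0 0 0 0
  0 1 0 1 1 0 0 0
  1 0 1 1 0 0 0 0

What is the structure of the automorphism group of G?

{e}

Degrees alone do not determine every vertex (e.g. 2 and 5 both have degree 3), but their neighbour-degree multisets differ: N(2) has degrees [3, 4, 6] while N(5) has degrees [3, 5, 6]. Repeating this refinement separates all vertices, so the only automorphism is the identity.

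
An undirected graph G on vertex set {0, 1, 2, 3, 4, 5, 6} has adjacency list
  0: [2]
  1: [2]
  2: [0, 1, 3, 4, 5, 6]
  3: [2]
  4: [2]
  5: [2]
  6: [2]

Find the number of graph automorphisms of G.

720

Vertex 2 has degree 6 and every other vertex has degree 1, so G is the star K_{1,6} with centre 2. The 6 leaves are pairwise interchangeable while the centre is fixed, giving Aut(G) = S_6.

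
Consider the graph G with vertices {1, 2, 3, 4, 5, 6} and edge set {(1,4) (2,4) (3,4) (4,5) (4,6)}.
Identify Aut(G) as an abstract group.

the symmetric group on 5 letters

Vertex 4 has degree 5 and every other vertex has degree 1, so G is the star K_{1,5} with centre 4. The 5 leaves are pairwise interchangeable while the centre is fixed, giving Aut(G) = S_5.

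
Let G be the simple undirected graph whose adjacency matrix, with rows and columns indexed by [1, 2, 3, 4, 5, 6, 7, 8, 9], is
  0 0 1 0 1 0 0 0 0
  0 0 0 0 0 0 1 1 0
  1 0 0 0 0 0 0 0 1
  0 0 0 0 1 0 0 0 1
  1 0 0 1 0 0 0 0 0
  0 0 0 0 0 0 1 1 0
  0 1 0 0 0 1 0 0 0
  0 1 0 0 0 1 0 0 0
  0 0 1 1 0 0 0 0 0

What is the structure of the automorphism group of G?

D_4 × D_5

G has two connected components, {1, 3, 4, 5, 9} and {2, 6, 7, 8}; each is 2-regular, so G = C_5 ⊔ C_4. The components are non-isomorphic (different sizes), so Aut(G) = Aut(C_4) × Aut(C_5) = D_4 × D_5 of order 8·10 = 80.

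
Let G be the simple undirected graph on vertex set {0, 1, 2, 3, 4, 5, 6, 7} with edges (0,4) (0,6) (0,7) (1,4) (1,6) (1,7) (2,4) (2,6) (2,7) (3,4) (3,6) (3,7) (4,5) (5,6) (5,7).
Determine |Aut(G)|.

720

The vertices split by degree into {4, 6, 7} (degree 5) and {0, 1, 2, 3, 5} (degree 3); every edge runs between the two parts, so G is the complete bipartite graph K_{3,5}. The parts have unequal sizes, so no automorphism swaps them; each part is permuted independently, giving S_5 × S_3 of order 5!·3! = 720.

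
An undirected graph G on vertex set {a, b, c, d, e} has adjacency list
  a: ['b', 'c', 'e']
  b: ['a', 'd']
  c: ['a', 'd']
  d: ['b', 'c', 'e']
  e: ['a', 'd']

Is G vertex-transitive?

No

Automorphisms preserve degree, but G has vertices of degree 2 and vertices of degree 3; no automorphism maps one to the other, so G is not vertex-transitive.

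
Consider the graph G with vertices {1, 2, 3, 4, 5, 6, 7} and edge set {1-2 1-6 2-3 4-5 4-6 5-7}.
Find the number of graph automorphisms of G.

2

The degree sequence is [2, 2, 1, 2, 2, 2, 1]; the two degree-1 vertices 3 and 7 are the ends of a path, so G = P_7. A path has exactly one nontrivial symmetry — reversal — giving Aut(G) of order 2.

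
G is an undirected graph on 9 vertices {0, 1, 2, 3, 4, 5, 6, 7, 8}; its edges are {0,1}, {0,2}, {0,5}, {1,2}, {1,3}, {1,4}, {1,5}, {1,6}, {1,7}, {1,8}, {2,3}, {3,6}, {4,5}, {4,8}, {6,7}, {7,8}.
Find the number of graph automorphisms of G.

16

Vertex 1 is the unique vertex of degree 8; the remaining 8 vertices each have degree 3 and induce a cycle, so G is the wheel on 9 vertices with hub 1. Every automorphism fixes the hub and acts on the rim 8-cycle, so Aut(G) ≅ Aut(C_8) = D_8 of order 16.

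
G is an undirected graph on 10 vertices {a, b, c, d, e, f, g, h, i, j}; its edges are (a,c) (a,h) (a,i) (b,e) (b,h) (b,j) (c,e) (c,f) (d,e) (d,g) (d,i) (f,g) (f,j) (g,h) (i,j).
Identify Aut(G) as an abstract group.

G is 3-regular on 10 vertices with no triangles and no 4-cycles (girth 5): this is the Petersen graph. Viewing the Petersen graph as the Kneser graph K(5,2) — vertices are 2-subsets of {1,…,5}, edges join disjoint pairs — its automorphisms are exactly the permutations of the 5-element set, so Aut ≅ S_5 of order 120.

the symmetric group S_5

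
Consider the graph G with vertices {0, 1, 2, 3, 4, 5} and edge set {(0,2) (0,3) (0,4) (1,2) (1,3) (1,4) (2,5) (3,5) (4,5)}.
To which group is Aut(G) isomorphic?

(S_3 × S_3) ⋊ Z_2

G is 3-regular and bipartite with parts {2, 3, 4} and {0, 1, 5} (each part is independent and every cross-pair is an edge), so G = K_{3,3}. Each part can be permuted independently (S_3 × S_3) and the two equal-size parts can also be swapped, giving (S_3 × S_3) ⋊ Z_2 of order 2·(3!)² = 72.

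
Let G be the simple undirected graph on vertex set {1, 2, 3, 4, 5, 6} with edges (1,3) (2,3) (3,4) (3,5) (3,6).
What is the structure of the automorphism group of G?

S_5

Vertex 3 has degree 5 and every other vertex has degree 1, so G is the star K_{1,5} with centre 3. The 5 leaves are pairwise interchangeable while the centre is fixed, giving Aut(G) = S_5.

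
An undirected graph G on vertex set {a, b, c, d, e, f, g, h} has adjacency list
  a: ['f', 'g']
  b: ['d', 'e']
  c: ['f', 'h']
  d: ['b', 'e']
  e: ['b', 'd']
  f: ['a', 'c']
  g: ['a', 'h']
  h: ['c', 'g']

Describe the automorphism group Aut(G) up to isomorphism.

G has two connected components, {a, c, f, g, h} and {b, d, e}; each is 2-regular, so G = C_5 ⊔ C_3. No automorphism exchanges components of different sizes, hence Aut(G) is the direct product D_5 × D_3, order 60.

D_5 × D_3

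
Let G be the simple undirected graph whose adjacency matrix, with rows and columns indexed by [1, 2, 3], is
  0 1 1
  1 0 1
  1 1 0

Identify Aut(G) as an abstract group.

Every vertex has degree 2, so G is the complete graph K_3. Every bijection on the vertex set is an automorphism of K_3; hence Aut(K_3) ≅ S_3, order 6.

the symmetric group on 3 letters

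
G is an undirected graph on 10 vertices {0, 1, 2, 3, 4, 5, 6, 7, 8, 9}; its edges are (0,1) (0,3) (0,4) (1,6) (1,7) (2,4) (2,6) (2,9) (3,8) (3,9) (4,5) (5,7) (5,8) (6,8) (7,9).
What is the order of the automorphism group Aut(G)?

120

G is 3-regular on 10 vertices with no triangles and no 4-cycles (girth 5): this is the Petersen graph. It is a classical fact that the Petersen graph has automorphism group S_5 (order 120), arising from its description as the Kneser graph K(5,2).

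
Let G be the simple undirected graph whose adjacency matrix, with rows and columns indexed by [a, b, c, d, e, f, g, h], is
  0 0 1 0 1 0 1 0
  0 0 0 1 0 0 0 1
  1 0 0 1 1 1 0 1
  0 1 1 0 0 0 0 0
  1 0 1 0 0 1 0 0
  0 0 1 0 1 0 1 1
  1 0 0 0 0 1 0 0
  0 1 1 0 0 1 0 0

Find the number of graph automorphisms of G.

1

Degrees alone do not determine every vertex (e.g. a and e both have degree 3), but their neighbour-degree multisets differ: N(a) has degrees [2, 3, 5] while N(e) has degrees [3, 4, 5]. Repeating this refinement separates all vertices, so the only automorphism is the identity.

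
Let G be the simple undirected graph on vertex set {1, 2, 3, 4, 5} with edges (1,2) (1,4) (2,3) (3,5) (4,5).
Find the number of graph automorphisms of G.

G is 2-regular and connected on 5 vertices, i.e. the cycle C_5. The automorphisms of the 5-cycle are exactly the symmetries of a regular 5-gon: the dihedral group D_5, |D_5| = 10.

10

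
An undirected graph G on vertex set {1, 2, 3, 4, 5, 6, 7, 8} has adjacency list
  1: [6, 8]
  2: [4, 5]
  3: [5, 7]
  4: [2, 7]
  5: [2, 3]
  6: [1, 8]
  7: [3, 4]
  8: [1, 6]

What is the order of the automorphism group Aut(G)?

G has two connected components, {2, 3, 4, 5, 7} and {1, 6, 8}; each is 2-regular, so G = C_5 ⊔ C_3. The components are non-isomorphic (different sizes), so Aut(G) = Aut(C_3) × Aut(C_5) = D_3 × D_5 of order 6·10 = 60.

60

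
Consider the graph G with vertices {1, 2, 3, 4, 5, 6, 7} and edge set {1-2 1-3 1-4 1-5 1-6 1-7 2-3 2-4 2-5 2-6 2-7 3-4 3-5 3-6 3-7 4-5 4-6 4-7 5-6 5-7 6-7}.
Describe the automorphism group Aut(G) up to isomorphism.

Every vertex has degree 6, so G is the complete graph K_7. Every bijection on the vertex set is an automorphism of K_7; hence Aut(K_7) ≅ S_7, order 5040.

S_7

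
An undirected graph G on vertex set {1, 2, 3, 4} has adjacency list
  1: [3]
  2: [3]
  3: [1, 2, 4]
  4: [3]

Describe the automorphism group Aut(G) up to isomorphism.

the symmetric group on 3 letters

Vertex 3 has degree 3 and every other vertex has degree 1, so G is the star K_{1,3} with centre 3. Any automorphism fixes the centre and permutes the 3 leaves freely, so Aut(G) ≅ S_3 of order 3! = 6.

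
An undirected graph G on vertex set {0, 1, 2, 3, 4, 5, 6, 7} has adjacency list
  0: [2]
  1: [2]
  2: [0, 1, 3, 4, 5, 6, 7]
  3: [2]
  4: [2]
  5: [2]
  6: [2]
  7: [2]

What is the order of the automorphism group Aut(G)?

Vertex 2 has degree 7 and every other vertex has degree 1, so G is the star K_{1,7} with centre 2. Any automorphism fixes the centre and permutes the 7 leaves freely, so Aut(G) ≅ S_7 of order 7! = 5040.

5040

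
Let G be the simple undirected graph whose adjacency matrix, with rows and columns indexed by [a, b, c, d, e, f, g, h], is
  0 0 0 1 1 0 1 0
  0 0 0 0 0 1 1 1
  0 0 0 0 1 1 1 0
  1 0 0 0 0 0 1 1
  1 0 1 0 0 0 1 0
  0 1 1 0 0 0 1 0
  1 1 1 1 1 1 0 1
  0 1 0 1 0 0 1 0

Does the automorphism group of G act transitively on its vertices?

No

Vertex g is the only vertex of degree 7, so every automorphism fixes it; G is not vertex-transitive.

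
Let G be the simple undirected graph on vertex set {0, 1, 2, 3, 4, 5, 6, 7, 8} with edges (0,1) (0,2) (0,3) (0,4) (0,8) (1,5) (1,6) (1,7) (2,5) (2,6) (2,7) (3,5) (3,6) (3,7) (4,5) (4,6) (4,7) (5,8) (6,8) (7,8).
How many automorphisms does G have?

The vertices split by degree into {0, 5, 6, 7} (degree 5) and {1, 2, 3, 4, 8} (degree 4); every edge runs between the two parts, so G is the complete bipartite graph K_{4,5}. Automorphisms preserve the bipartition setwise (since the parts differ in size) and act as S_5 × S_4 within it; |Aut| = 2880.

2880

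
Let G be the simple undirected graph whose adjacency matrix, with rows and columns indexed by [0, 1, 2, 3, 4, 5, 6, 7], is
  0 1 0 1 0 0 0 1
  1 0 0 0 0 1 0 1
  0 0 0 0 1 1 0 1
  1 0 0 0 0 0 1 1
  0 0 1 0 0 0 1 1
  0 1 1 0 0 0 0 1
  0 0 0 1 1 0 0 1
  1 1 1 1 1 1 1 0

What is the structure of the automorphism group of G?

Vertex 7 is the unique vertex of degree 7; the remaining 7 vertices each have degree 3 and induce a cycle, so G is the wheel on 8 vertices with hub 7. Every automorphism fixes the hub and acts on the rim 7-cycle, so Aut(G) ≅ Aut(C_7) = D_7 of order 14.

the dihedral group of order 14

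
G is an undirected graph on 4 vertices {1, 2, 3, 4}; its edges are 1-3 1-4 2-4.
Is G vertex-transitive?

Automorphisms preserve degree, but G has vertices of degree 1 and vertices of degree 2; no automorphism maps one to the other, so G is not vertex-transitive.

No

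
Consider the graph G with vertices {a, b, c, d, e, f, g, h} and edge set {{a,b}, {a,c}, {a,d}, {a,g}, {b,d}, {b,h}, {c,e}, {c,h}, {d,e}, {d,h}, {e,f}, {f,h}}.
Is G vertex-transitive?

No

Vertex f is the only vertex of degree 2, so every automorphism fixes it; G is not vertex-transitive.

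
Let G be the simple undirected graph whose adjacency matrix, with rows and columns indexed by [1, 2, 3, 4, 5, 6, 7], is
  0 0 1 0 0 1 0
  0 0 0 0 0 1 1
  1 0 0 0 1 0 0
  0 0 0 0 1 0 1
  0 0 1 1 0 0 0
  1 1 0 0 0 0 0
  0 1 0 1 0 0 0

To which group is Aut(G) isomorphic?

D_7

G is 2-regular and connected on 7 vertices, i.e. the cycle C_7. C_7 has 7 rotations and 7 reflections, so Aut(C_7) ≅ D_7 of order 14.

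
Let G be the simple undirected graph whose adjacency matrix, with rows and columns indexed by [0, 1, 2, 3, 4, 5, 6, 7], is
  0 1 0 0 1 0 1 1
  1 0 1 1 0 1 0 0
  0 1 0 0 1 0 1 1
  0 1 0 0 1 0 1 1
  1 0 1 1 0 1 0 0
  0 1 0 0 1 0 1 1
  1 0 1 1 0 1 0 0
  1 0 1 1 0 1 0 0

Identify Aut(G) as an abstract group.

G is 4-regular and bipartite with parts {1, 4, 6, 7} and {0, 2, 3, 5} (each part is independent and every cross-pair is an edge), so G = K_{4,4}. Each part can be permuted independently (S_4 × S_4) and the two equal-size parts can also be swapped, giving (S_4 × S_4) ⋊ Z_2 of order 2·(4!)² = 1152.

(S_4 × S_4) ⋊ Z_2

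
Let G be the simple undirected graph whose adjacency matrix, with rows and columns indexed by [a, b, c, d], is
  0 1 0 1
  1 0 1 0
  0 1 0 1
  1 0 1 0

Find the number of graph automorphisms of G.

8

G is 2-regular and bipartite on 2^2 = 4 vertices with girth 4; it is the hypercube graph Q_2. Aut(Q_2) consists of the signed permutations of the 2 coordinate axes: 2! permutations times 2^2 sign flips, so |Aut| = 2^2·2! = 8.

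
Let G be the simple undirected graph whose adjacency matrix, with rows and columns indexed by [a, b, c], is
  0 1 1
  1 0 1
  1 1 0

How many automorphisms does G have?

6

All 3 vertices are pairwise adjacent: G = K_3. Any permutation of the 3 vertices preserves K_3, so Aut(K_3) = S_3 of order 3! = 6.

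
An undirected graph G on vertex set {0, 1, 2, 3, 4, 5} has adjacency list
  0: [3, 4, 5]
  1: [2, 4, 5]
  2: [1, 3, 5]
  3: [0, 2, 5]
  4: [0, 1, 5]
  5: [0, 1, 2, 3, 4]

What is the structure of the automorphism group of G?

D_5

Vertex 5 is the unique vertex of degree 5; the remaining 5 vertices each have degree 3 and induce a cycle, so G is the wheel on 6 vertices with hub 5. Every automorphism fixes the hub and acts on the rim 5-cycle, so Aut(G) ≅ Aut(C_5) = D_5 of order 10.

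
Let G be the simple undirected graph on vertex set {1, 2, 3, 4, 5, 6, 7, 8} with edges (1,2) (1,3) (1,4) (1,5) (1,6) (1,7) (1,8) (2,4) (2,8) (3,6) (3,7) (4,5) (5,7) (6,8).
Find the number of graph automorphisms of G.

14

Vertex 1 is the unique vertex of degree 7; the remaining 7 vertices each have degree 3 and induce a cycle, so G is the wheel on 8 vertices with hub 1. Every automorphism fixes the hub and acts on the rim 7-cycle, so Aut(G) ≅ Aut(C_7) = D_7 of order 14.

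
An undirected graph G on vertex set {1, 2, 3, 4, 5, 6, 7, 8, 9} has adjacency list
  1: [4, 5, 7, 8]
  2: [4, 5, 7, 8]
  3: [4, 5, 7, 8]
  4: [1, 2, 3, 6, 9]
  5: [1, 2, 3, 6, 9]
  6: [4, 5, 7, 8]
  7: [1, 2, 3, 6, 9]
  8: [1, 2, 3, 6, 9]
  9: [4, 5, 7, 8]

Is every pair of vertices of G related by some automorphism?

Automorphisms preserve degree, but G has vertices of degree 4 and vertices of degree 5; no automorphism maps one to the other, so G is not vertex-transitive.

No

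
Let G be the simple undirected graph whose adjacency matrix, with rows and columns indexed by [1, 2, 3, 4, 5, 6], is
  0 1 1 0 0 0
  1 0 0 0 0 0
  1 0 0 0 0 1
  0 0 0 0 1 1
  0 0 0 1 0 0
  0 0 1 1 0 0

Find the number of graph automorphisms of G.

2

The degree sequence is [2, 1, 2, 2, 1, 2]; the two degree-1 vertices 2 and 5 are the ends of a path, so G = P_6. A path has exactly one nontrivial symmetry — reversal — giving Aut(G) of order 2.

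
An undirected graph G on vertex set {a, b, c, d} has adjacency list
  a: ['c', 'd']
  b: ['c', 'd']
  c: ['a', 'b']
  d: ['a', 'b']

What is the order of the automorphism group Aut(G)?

8

G is 2-regular and bipartite on 2^2 = 4 vertices with girth 4; it is the hypercube graph Q_2. Aut(Q_2) consists of the signed permutations of the 2 coordinate axes: 2! permutations times 2^2 sign flips, so |Aut| = 2^2·2! = 8.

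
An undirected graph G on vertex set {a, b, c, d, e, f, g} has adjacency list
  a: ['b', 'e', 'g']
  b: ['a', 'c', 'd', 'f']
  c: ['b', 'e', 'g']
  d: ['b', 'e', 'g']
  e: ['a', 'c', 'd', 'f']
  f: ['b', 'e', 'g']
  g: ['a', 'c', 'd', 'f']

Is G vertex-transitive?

No

Automorphisms preserve degree, but G has vertices of degree 3 and vertices of degree 4; no automorphism maps one to the other, so G is not vertex-transitive.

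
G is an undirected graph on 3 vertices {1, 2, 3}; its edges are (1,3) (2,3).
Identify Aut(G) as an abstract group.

Z_2

The degree sequence is [1, 1, 2]; the two degree-1 vertices 1 and 2 are the ends of a path, so G = P_3. The only nontrivial automorphism of a path is the end-to-end reflection, so Aut(G) ≅ Z_2.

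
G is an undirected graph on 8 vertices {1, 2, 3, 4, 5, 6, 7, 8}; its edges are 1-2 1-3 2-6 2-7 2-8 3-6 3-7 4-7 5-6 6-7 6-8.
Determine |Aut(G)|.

Degrees alone do not determine every vertex (e.g. 1 and 8 both have degree 2), but their neighbour-degree multisets differ: N(1) has degrees [3, 4] while N(8) has degrees [4, 5]. Repeating this refinement separates all vertices, so the only automorphism is the identity.

1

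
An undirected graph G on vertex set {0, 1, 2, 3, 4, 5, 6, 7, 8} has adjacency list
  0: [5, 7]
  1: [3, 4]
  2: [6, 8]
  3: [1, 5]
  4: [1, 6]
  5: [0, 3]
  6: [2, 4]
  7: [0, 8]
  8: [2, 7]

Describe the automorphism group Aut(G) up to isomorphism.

D_9

Every vertex has degree 2 and the graph is connected, so G is the 9-cycle C_9. The automorphisms of the 9-cycle are exactly the symmetries of a regular 9-gon: the dihedral group D_9, |D_9| = 18.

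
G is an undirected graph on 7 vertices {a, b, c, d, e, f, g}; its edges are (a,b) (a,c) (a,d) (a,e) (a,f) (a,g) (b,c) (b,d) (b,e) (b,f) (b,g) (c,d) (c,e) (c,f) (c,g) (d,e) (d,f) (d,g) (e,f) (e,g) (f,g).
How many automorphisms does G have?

All 7 vertices are pairwise adjacent: G = K_7. Every bijection on the vertex set is an automorphism of K_7; hence Aut(K_7) ≅ S_7, order 5040.

5040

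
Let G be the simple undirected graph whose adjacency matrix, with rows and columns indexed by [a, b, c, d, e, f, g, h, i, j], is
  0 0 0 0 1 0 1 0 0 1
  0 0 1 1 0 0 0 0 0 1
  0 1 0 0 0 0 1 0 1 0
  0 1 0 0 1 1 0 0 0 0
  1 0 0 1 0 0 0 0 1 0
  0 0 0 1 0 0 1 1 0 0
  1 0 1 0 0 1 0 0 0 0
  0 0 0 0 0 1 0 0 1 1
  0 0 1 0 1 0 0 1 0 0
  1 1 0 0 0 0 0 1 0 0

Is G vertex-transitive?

G is 3-regular on 10 vertices with no triangles and no 4-cycles (girth 5): this is the Petersen graph. It is a classical fact that the Petersen graph has automorphism group S_5 (order 120), arising from its description as the Kneser graph K(5,2). Under this action every vertex can be carried to every other, so G is vertex-transitive.

Yes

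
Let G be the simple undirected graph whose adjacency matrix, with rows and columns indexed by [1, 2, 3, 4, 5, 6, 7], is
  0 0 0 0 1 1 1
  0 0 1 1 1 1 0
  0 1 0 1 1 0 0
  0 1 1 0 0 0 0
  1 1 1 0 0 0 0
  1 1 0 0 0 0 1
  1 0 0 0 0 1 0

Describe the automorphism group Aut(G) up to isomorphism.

{e}

The degree sequence is [3, 4, 3, 2, 3, 3, 2]. Checking the degree-preserving permutations of the vertex set shows that none except the identity preserves every edge, so Aut(G) is trivial.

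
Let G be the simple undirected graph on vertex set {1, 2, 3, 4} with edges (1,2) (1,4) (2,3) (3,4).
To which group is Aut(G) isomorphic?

S_2 ≀ Z_2

G is 2-regular and bipartite with parts {2, 4} and {1, 3} (each part is independent and every cross-pair is an edge), so G = K_{2,2}. Each part can be permuted independently (S_2 × S_2) and the two equal-size parts can also be swapped, giving (S_2 × S_2) ⋊ Z_2 of order 2·(2!)² = 8.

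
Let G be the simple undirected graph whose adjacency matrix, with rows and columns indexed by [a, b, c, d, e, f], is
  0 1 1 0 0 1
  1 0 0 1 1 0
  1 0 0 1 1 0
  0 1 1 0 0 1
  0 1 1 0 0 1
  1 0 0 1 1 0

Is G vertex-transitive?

Yes

G is 3-regular and bipartite with parts {b, c, f} and {a, d, e} (each part is independent and every cross-pair is an edge), so G = K_{3,3}. Aut(K_{3,3}) is the wreath product S_3 ≀ Z_2: permute within each part, then optionally swap the parts; |Aut| = 2·(3!)² = 72. Under this action every vertex can be carried to every other, so G is vertex-transitive.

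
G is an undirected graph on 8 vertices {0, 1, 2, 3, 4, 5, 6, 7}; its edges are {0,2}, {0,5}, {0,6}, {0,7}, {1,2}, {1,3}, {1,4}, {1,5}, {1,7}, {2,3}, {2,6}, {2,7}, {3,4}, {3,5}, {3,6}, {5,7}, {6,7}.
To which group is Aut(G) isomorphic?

The degree sequence is [4, 5, 5, 5, 2, 4, 4, 5]. Checking the degree-preserving permutations of the vertex set shows that none except the identity preserves every edge, so Aut(G) is trivial.

1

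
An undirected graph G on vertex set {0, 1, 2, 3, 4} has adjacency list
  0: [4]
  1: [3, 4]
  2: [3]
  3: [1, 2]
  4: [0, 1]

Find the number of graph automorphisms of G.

The degree sequence is [1, 2, 1, 2, 2]; the two degree-1 vertices 0 and 2 are the ends of a path, so G = P_5. A path has exactly one nontrivial symmetry — reversal — giving Aut(G) of order 2.

2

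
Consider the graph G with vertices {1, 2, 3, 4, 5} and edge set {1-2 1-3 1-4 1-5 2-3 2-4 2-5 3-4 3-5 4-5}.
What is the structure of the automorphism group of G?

S_5

All 5 vertices are pairwise adjacent: G = K_5. Any permutation of the 5 vertices preserves K_5, so Aut(K_5) = S_5 of order 5! = 120.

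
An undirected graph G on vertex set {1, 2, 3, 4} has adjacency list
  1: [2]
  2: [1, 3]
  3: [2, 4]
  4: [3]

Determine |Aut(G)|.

The degree sequence is [1, 2, 2, 1]; the two degree-1 vertices 1 and 4 are the ends of a path, so G = P_4. The only nontrivial automorphism of a path is the end-to-end reflection, so Aut(G) ≅ Z_2.

2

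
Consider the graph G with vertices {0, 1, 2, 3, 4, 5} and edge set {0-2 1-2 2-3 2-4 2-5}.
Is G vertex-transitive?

Vertex 2 is the only vertex of degree 5, so every automorphism fixes it; G is not vertex-transitive.

No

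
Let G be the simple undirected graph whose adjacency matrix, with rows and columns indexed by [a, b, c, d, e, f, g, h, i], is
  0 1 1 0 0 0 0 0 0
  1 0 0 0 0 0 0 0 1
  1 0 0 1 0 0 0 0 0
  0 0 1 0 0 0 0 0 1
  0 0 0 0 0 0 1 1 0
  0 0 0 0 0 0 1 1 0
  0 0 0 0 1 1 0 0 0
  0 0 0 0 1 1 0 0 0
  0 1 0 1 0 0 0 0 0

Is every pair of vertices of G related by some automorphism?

No

G has two connected components, {a, b, c, d, i} and {e, f, g, h}; each is 2-regular, so G = C_5 ⊔ C_4. The orbit of a under Aut(G) is {a, b, c, d, i}, which does not contain e, so G is not vertex-transitive.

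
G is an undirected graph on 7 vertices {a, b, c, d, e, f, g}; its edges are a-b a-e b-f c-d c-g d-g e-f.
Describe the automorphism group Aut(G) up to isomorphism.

G has two connected components, {a, b, e, f} and {c, d, g}; each is 2-regular, so G = C_4 ⊔ C_3. The components are non-isomorphic (different sizes), so Aut(G) = Aut(C_4) × Aut(C_3) = D_4 × D_3 of order 8·6 = 48.

D_4 × D_3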